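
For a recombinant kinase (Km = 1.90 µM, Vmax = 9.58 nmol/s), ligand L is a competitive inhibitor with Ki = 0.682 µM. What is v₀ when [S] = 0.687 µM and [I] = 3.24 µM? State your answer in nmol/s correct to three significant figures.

With α = 1 + [I]/Ki = 1 + 3.24/0.682 = 5.751, the competitive rate law is v = Vmax[S] / (αKm + [S]).
v = 9.58×0.687 / (5.751×1.90 + 0.687) = 6.581/11.61 = 0.567 nmol/s.

0.567 nmol/s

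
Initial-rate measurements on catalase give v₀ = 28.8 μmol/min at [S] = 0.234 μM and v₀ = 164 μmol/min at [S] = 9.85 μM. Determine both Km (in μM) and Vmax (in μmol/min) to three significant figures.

From v = Vmax[S]/(Km+[S]), each point gives Vmax = v(Km+[S])/[S].
Equating: 28.8(Km+0.234)/0.234 = 164(Km+9.85)/9.85.
123.1·Km + 28.8 = 16.65·Km + 164, so (123.1 − 16.65)·Km = 164 − 28.8.
Km = 135.2/106.4 = 1.27 μM; then Vmax = 28.8(1.27+0.234)/0.234 = 185 μmol/min.

Km = 1.27 μM; Vmax = 185 μmol/min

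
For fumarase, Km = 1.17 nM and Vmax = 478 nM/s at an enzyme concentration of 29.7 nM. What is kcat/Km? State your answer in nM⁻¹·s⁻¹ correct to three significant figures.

13.8 nM⁻¹·s⁻¹

kcat = Vmax/[E]total = 478/29.7 = 16.1 s⁻¹.
kcat/Km = 16.1/1.17 = 13.8 nM⁻¹·s⁻¹.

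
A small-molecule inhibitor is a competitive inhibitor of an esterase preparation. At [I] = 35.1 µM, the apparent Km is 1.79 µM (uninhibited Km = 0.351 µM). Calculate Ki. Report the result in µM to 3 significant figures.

Competitive: Km,app = α·Km with α = 1 + [I]/Ki.
α = Km,app/Km = 1.79/0.351 = 5.100.
Since α = 1 + [I]/Ki, [I]/Ki = 5.100 − 1 = 4.100 and Ki = 35.1/4.100 = 8.56 µM.

8.56 µM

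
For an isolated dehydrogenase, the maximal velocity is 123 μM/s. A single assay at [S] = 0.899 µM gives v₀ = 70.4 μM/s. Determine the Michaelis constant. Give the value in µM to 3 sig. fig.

From v = Vmax[S]/(Km+[S]), Km = [S](Vmax − v)/v.
Km = 0.899 × (123 − 70.4) / 70.4 = 47.29/70.4 = 0.672 µM.

0.672 µM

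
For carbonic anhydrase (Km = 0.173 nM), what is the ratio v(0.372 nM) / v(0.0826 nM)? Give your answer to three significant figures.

2.11

The fractional saturations are [S]/(Km+[S]) = 0.0826/0.2556 = 0.3232 and 0.372/0.5450 = 0.6826.
v₂/v₁ is just their ratio: 0.6826/0.3232 = 2.11.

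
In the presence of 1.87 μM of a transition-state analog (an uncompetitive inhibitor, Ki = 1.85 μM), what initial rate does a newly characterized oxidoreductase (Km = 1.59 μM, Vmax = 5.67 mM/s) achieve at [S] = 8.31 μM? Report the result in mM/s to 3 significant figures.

α = 1 + [I]/Ki = 1 + 1.87/1.85 = 2.011.
For an uncompetitive inhibitor, both parameters are divided by α, giving Vmax/α and Km/α: Km,app = 0.791 μM, Vmax,app = 2.82 mM/s.
v = Vmax,app·[S]/(Km,app + [S]) = 2.82 × 8.31/(0.791 + 8.31) = 2.57 mM/s.

2.57 mM/s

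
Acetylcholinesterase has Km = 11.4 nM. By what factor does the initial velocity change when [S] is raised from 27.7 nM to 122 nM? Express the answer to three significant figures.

1.29

Since Vmax cancels, v₂/v₁ = [S]₂(Km+[S]₁) / [S]₁(Km+[S]₂).
= 122×(11.4+27.7) / (27.7×(11.4+122)) = 4770/3695 = 1.29.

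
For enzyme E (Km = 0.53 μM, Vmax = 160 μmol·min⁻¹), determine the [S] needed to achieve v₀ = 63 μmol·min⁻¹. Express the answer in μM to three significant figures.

0.344 μM

The required fractional saturation is v/Vmax = 63/160 = 0.3938.
Then [S]/(Km+[S]) = 0.3938 ⇒ [S] = 0.53 × 0.3938/(1 − 0.3938) = 0.344 μM.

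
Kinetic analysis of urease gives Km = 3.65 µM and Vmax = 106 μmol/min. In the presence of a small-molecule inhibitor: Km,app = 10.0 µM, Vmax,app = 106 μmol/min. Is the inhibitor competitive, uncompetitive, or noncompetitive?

Km increases (3.65 → 10.0 µM) while Vmax is unchanged — the hallmark of competitive inhibition.

competitive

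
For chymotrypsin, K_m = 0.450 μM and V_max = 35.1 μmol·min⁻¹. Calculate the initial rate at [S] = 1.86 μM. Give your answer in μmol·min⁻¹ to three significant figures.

28.3 μmol·min⁻¹

v = Vmax·[S]/(Km + [S]) = 35.1 × 1.86 / (0.450 + 1.86)
  = 65.29 / 2.310 = 28.3 μmol·min⁻¹.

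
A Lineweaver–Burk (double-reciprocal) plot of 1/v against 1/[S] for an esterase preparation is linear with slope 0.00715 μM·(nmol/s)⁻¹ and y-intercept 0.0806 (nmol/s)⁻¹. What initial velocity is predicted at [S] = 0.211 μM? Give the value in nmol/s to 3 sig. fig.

8.73 nmol/s

The y-intercept is 1/Vmax, so Vmax = 1/0.0806 = 12.4 nmol/s.
The slope is Km/Vmax, so Km = 0.00715 × 12.4 = 0.0887 μM.
Then v = 12.4 × 0.211/(0.0887 + 0.211) = 8.73 nmol/s.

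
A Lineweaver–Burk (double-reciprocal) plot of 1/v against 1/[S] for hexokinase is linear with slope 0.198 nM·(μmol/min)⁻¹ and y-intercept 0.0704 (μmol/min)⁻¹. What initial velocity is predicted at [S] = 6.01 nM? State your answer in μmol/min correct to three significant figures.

9.68 μmol/min

The y-intercept is 1/Vmax, so Vmax = 1/0.0704 = 14.2 μmol/min.
The slope is Km/Vmax, so Km = 0.198 × 14.2 = 2.81 nM.
Then v = 14.2 × 6.01/(2.81 + 6.01) = 9.68 μmol/min.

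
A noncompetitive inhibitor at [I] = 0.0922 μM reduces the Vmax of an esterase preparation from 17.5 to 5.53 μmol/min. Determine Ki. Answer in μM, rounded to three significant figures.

0.0426 μM

Noncompetitive: Vmax,app = Vmax/α with α = 1 + [I]/Ki.
α = Vmax/Vmax,app = 17.5/5.53 = 3.165.
Since α = 1 + [I]/Ki, [I]/Ki = 3.165 − 1 = 2.165 and Ki = 0.0922/2.165 = 0.0426 μM.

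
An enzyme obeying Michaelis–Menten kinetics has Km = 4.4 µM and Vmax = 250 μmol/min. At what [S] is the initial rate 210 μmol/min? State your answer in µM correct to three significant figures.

23.1 µM

The required fractional saturation is v/Vmax = 210/250 = 0.8400.
Then [S]/(Km+[S]) = 0.8400 ⇒ [S] = 4.4 × 0.8400/(1 − 0.8400) = 23.1 µM.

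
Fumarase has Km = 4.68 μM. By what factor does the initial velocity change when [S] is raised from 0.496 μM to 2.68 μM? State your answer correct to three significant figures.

Since Vmax cancels, v₂/v₁ = [S]₂(Km+[S]₁) / [S]₁(Km+[S]₂).
= 2.68×(4.68+0.496) / (0.496×(4.68+2.68)) = 13.87/3.651 = 3.80.

3.80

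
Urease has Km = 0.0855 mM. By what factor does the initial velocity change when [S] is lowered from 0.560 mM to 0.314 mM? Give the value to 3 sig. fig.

0.906

Since Vmax cancels, v₂/v₁ = [S]₂(Km+[S]₁) / [S]₁(Km+[S]₂).
= 0.314×(0.0855+0.560) / (0.560×(0.0855+0.314)) = 0.2027/0.2237 = 0.906.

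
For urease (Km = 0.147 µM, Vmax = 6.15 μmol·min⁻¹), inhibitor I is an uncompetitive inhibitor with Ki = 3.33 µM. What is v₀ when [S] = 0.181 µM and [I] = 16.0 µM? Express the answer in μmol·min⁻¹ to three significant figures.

α = 1 + [I]/Ki = 1 + 16.0/3.33 = 5.805.
For an uncompetitive inhibitor, both parameters are divided by α, giving Vmax/α and Km/α: Km,app = 0.0253 µM, Vmax,app = 1.06 μmol·min⁻¹.
v = Vmax,app·[S]/(Km,app + [S]) = 1.06 × 0.181/(0.0253 + 0.181) = 0.929 μmol·min⁻¹.

0.929 μmol·min⁻¹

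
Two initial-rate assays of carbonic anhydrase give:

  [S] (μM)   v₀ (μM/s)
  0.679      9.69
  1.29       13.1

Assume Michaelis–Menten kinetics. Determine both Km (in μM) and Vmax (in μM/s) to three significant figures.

In reciprocal form, 1/v = (Km/Vmax)·(1/[S]) + 1/Vmax. The two points give (1/[S], 1/v) = (1.473, 0.1032) and (0.7752, 0.07634).
Slope = (0.1032 − 0.07634)/(1.473 − 0.7752) = 0.03851; intercept = 0.1032 − 0.03851×1.473 = 0.04648.
Vmax = 1/intercept = 21.5 μM/s; Km = slope × Vmax = 0.03851 × 21.5 = 0.828 μM.

Km = 0.828 μM; Vmax = 21.5 μM/s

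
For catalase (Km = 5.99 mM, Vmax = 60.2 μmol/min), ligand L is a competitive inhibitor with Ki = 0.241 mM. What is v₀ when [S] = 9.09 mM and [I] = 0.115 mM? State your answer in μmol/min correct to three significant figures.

With α = 1 + [I]/Ki = 1 + 0.115/0.241 = 1.477, the competitive rate law is v = Vmax[S] / (αKm + [S]).
v = 60.2×9.09 / (1.477×5.99 + 9.09) = 547.2/17.94 = 30.5 μmol/min.

30.5 μmol/min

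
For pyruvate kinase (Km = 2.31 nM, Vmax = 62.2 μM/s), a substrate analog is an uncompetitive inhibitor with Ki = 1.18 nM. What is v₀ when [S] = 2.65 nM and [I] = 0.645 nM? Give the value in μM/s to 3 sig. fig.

α = 1 + [I]/Ki = 1 + 0.645/1.18 = 1.547.
For an uncompetitive inhibitor, both parameters are divided by α, giving Vmax/α and Km/α: Km,app = 1.49 nM, Vmax,app = 40.2 μM/s.
v = Vmax,app·[S]/(Km,app + [S]) = 40.2 × 2.65/(1.49 + 2.65) = 25.7 μM/s.

25.7 μM/s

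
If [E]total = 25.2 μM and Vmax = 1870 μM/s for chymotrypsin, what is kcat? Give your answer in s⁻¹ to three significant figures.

kcat = Vmax/[E]total = 1870 μM/s / 25.2 μM = 74.2 s⁻¹.

74.2 s⁻¹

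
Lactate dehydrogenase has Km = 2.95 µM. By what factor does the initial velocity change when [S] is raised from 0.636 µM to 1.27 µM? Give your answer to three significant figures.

1.70

Since Vmax cancels, v₂/v₁ = [S]₂(Km+[S]₁) / [S]₁(Km+[S]₂).
= 1.27×(2.95+0.636) / (0.636×(2.95+1.27)) = 4.554/2.684 = 1.70.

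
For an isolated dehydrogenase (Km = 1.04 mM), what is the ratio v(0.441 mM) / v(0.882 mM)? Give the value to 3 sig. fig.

The fractional saturations are [S]/(Km+[S]) = 0.882/1.922 = 0.4589 and 0.441/1.481 = 0.2978.
v₂/v₁ is just their ratio: 0.2978/0.4589 = 0.649.

0.649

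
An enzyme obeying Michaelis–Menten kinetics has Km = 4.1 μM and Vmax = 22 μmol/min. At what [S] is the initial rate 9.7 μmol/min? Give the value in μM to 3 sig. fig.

Rearranging v = Vmax[S]/(Km+[S]) gives [S] = Km·v/(Vmax − v).
[S] = 4.1 × 9.7 / (22 − 9.7) = 39.77/12.30 = 3.23 μM.

3.23 μM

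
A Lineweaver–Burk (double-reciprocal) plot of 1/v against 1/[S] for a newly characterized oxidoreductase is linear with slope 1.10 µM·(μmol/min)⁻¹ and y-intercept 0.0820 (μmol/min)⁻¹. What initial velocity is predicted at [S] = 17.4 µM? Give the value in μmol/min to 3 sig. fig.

The y-intercept is 1/Vmax, so Vmax = 1/0.0820 = 12.2 μmol/min.
The slope is Km/Vmax, so Km = 1.10 × 12.2 = 13.4 µM.
Then v = 12.2 × 17.4/(13.4 + 17.4) = 6.89 μmol/min.

6.89 μmol/min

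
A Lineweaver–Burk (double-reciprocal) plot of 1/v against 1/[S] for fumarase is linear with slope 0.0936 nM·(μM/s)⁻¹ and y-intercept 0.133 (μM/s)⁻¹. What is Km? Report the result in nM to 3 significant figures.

0.704 nM

y-intercept = 1/Vmax ⇒ Vmax = 7.52 μM/s; slope = Km/Vmax ⇒ Km = slope × Vmax.
Km = 0.0936 × 7.52 = 0.704 nM.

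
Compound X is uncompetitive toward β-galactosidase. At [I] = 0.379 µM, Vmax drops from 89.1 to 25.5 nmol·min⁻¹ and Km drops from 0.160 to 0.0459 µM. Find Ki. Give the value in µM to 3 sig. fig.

0.152 µM

Uncompetitive: Vmax,app = Vmax/α (and Km,app = Km/α) with α = 1 + [I]/Ki.
α = Vmax/Vmax,app = 89.1/25.5 = 3.494.
Since α = 1 + [I]/Ki, [I]/Ki = 3.494 − 1 = 2.494 and Ki = 0.379/2.494 = 0.152 µM.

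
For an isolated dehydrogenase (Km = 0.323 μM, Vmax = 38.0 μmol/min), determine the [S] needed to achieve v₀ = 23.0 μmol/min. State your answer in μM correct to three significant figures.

0.495 μM

Rearranging v = Vmax[S]/(Km+[S]) gives [S] = Km·v/(Vmax − v).
[S] = 0.323 × 23.0 / (38.0 − 23.0) = 7.429/15.00 = 0.495 μM.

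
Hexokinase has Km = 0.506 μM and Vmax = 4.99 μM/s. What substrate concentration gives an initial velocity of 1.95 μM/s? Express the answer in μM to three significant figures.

0.325 μM

The required fractional saturation is v/Vmax = 1.95/4.99 = 0.3908.
Then [S]/(Km+[S]) = 0.3908 ⇒ [S] = 0.506 × 0.3908/(1 − 0.3908) = 0.325 μM.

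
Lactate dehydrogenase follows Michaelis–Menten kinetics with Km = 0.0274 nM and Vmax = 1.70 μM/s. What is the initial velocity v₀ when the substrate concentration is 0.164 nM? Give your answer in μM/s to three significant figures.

1.46 μM/s

[S]/(Km+[S]) = 0.164/0.1914 = 0.8568, the fractional saturation.
v = 0.8568 × Vmax = 0.8568 × 1.70 = 1.46 μM/s.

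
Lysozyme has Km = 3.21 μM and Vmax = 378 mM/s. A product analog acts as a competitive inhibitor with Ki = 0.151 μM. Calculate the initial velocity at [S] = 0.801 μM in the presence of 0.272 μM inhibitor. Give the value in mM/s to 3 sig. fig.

With α = 1 + [I]/Ki = 1 + 0.272/0.151 = 2.801, the competitive rate law is v = Vmax[S] / (αKm + [S]).
v = 378×0.801 / (2.801×3.21 + 0.801) = 302.8/9.793 = 30.9 mM/s.

30.9 mM/s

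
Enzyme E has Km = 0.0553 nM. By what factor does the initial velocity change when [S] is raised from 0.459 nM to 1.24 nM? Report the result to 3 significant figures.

Since Vmax cancels, v₂/v₁ = [S]₂(Km+[S]₁) / [S]₁(Km+[S]₂).
= 1.24×(0.0553+0.459) / (0.459×(0.0553+1.24)) = 0.6377/0.5945 = 1.07.

1.07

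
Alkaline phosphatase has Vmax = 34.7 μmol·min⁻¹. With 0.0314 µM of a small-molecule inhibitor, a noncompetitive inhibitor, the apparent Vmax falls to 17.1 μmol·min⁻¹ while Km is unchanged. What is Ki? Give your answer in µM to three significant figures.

0.0305 µM

Noncompetitive: Vmax,app = Vmax/α with α = 1 + [I]/Ki.
α = Vmax/Vmax,app = 34.7/17.1 = 2.029.
Ki = [I]/(α − 1) = 0.0314/1.029 = 0.0305 µM.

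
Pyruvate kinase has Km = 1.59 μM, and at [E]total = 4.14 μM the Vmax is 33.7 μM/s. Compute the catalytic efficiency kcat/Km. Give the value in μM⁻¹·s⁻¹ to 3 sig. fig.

5.12 μM⁻¹·s⁻¹

kcat = Vmax/[E]total = 33.7/4.14 = 8.14 s⁻¹.
kcat/Km = 8.14/1.59 = 5.12 μM⁻¹·s⁻¹.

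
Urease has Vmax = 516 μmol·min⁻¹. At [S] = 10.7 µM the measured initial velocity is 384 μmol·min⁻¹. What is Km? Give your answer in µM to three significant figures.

3.68 µM

From v = Vmax[S]/(Km+[S]), Km = [S](Vmax − v)/v.
Km = 10.7 × (516 − 384) / 384 = 1412/384 = 3.68 µM.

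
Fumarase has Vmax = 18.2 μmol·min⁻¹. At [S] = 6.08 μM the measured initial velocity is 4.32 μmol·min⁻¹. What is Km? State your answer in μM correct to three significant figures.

From v = Vmax[S]/(Km+[S]), Km = [S](Vmax − v)/v.
Km = 6.08 × (18.2 − 4.32) / 4.32 = 84.39/4.32 = 19.5 μM.

19.5 μM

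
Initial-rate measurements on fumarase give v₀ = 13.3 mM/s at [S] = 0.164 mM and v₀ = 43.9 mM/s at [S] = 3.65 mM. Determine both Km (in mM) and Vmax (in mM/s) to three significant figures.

Km = 0.443 mM; Vmax = 49.2 mM/s

From v = Vmax[S]/(Km+[S]), each point gives Vmax = v(Km+[S])/[S].
Equating: 13.3(Km+0.164)/0.164 = 43.9(Km+3.65)/3.65.
81.10·Km + 13.3 = 12.03·Km + 43.9, so (81.10 − 12.03)·Km = 43.9 − 13.3.
Km = 30.60/69.07 = 0.443 mM; then Vmax = 13.3(0.443+0.164)/0.164 = 49.2 mM/s.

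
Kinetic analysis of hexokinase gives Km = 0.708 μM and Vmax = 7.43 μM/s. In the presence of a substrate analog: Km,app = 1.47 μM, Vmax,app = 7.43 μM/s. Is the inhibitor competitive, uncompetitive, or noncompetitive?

Km increases (0.708 → 1.47 μM) while Vmax is unchanged — the hallmark of competitive inhibition.

competitive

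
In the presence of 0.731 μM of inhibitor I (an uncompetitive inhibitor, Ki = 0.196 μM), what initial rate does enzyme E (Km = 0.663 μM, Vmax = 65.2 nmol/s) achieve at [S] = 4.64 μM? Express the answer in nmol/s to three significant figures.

α = 1 + [I]/Ki = 1 + 0.731/0.196 = 4.730.
For an uncompetitive inhibitor, both parameters are divided by α, giving Vmax/α and Km/α: Km,app = 0.140 μM, Vmax,app = 13.8 nmol/s.
v = Vmax,app·[S]/(Km,app + [S]) = 13.8 × 4.64/(0.140 + 4.64) = 13.4 nmol/s.

13.4 nmol/s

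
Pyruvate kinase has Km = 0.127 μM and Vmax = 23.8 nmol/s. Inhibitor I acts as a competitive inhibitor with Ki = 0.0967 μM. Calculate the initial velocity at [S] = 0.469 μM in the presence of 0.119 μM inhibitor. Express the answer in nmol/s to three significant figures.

With α = 1 + [I]/Ki = 1 + 0.119/0.0967 = 2.231, the competitive rate law is v = Vmax[S] / (αKm + [S]).
v = 23.8×0.469 / (2.231×0.127 + 0.469) = 11.16/0.7523 = 14.8 nmol/s.

14.8 nmol/s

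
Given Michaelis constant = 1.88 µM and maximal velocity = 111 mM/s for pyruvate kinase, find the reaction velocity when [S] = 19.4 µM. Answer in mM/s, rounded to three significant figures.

[S]/(Km+[S]) = 19.4/21.28 = 0.9117, the fractional saturation.
v = 0.9117 × Vmax = 0.9117 × 111 = 101 mM/s.

101 mM/s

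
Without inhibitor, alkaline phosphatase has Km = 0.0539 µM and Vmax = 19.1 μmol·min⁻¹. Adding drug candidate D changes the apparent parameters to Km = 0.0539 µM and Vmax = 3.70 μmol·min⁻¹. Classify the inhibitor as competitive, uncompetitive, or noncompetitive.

noncompetitive

Vmax decreases (19.1 → 3.70 μmol·min⁻¹) while Km is unchanged — pure noncompetitive inhibition.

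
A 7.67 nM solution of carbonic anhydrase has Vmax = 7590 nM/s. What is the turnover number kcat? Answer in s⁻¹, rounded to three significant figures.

kcat = Vmax/[E]total = 7590 nM/s / 7.67 nM = 990 s⁻¹.

990 s⁻¹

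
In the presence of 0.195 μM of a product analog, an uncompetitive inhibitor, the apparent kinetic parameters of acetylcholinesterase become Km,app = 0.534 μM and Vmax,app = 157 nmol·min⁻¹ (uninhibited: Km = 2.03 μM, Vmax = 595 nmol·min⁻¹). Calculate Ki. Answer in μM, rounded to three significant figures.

Uncompetitive: Vmax,app = Vmax/α (and Km,app = Km/α) with α = 1 + [I]/Ki.
α = Vmax/Vmax,app = 595/157 = 3.790.
Since α = 1 + [I]/Ki, [I]/Ki = 3.790 − 1 = 2.790 and Ki = 0.195/2.790 = 0.0699 μM.

0.0699 μM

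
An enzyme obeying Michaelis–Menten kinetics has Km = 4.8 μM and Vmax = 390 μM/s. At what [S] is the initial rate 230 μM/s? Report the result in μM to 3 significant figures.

The required fractional saturation is v/Vmax = 230/390 = 0.5897.
Then [S]/(Km+[S]) = 0.5897 ⇒ [S] = 4.8 × 0.5897/(1 − 0.5897) = 6.90 μM.

6.90 μM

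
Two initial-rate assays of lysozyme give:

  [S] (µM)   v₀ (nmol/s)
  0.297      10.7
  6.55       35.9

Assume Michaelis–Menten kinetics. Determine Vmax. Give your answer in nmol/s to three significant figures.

40.4 nmol/s

In reciprocal form, 1/v = (Km/Vmax)·(1/[S]) + 1/Vmax. The two points give (1/[S], 1/v) = (3.367, 0.09346) and (0.1527, 0.02786).
Slope = (0.09346 − 0.02786)/(3.367 − 0.1527) = 0.02041; intercept = 0.09346 − 0.02041×3.367 = 0.02474.
Vmax = 1/intercept = 40.4 nmol/s; Km = slope × Vmax = 0.02041 × 40.4 = 0.825 µM.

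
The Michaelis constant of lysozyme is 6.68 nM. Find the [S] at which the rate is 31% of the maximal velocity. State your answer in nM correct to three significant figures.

3.00 nM

v/Vmax = [S]/(Km+[S]) = 0.31, so [S] = Km·0.31/(1 − 0.31) = 6.68 × 0.4493.
[S] = 3.00 nM.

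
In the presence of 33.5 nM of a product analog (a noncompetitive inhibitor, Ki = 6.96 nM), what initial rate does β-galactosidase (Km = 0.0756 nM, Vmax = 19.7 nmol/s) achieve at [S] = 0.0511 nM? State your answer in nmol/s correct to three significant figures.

1.37 nmol/s

α = 1 + [I]/Ki = 1 + 33.5/6.96 = 5.813.
For a noncompetitive inhibitor, Vmax is reduced to Vmax/α while Km is unchanged: Km,app = 0.0756 nM, Vmax,app = 3.39 nmol/s.
v = Vmax,app·[S]/(Km,app + [S]) = 3.39 × 0.0511/(0.0756 + 0.0511) = 1.37 nmol/s.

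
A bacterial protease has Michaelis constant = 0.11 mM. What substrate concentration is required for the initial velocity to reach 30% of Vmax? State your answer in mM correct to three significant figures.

0.0471 mM

v/Vmax = [S]/(Km+[S]) = 0.3, so [S] = Km·0.3/(1 − 0.3) = 0.11 × 0.4286.
[S] = 0.0471 mM.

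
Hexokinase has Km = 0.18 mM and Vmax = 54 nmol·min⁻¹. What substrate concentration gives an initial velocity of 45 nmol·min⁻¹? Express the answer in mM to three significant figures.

0.900 mM

The required fractional saturation is v/Vmax = 45/54 = 0.8333.
Then [S]/(Km+[S]) = 0.8333 ⇒ [S] = 0.18 × 0.8333/(1 − 0.8333) = 0.900 mM.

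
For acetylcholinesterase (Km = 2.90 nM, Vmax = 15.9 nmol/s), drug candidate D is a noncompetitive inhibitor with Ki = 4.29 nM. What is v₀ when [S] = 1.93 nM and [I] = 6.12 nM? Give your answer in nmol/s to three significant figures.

α = 1 + [I]/Ki = 1 + 6.12/4.29 = 2.427.
For a noncompetitive inhibitor, Vmax is reduced to Vmax/α while Km is unchanged: Km,app = 2.90 nM, Vmax,app = 6.55 nmol/s.
v = Vmax,app·[S]/(Km,app + [S]) = 6.55 × 1.93/(2.90 + 1.93) = 2.62 nmol/s.

2.62 nmol/s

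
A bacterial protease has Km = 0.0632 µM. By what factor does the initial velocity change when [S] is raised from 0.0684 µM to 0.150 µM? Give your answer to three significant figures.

Since Vmax cancels, v₂/v₁ = [S]₂(Km+[S]₁) / [S]₁(Km+[S]₂).
= 0.150×(0.0632+0.0684) / (0.0684×(0.0632+0.150)) = 0.01974/0.01458 = 1.35.

1.35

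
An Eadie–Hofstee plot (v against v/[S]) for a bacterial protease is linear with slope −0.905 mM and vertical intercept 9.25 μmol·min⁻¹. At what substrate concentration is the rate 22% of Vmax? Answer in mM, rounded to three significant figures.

The Eadie–Hofstee slope gives Km = 0.905 mM (slope = −Km).
v/Vmax = [S]/(Km+[S]) = 0.22 ⇒ [S] = Km·0.22/(1−0.22) = 0.905 × 0.2821 = 0.255 mM.

0.255 mM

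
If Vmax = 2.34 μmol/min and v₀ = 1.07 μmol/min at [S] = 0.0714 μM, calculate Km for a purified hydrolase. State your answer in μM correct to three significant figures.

v/Vmax = 1.07/2.34 = 0.4573 = [S]/(Km+[S]).
So Km + [S] = [S]/0.4573 = 0.1561 μM, giving Km = 0.1561 − 0.0714 = 0.0847 μM.

0.0847 μM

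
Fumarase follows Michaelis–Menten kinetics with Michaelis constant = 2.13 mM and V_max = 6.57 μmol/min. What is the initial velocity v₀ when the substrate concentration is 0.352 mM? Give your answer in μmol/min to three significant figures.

0.932 μmol/min

[S]/(Km+[S]) = 0.352/2.482 = 0.1418, the fractional saturation.
v = 0.1418 × Vmax = 0.1418 × 6.57 = 0.932 μmol/min.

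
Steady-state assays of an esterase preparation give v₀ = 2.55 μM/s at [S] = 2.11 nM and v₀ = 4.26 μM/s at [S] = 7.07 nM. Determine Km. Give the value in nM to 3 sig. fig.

2.82 nM

In reciprocal form, 1/v = (Km/Vmax)·(1/[S]) + 1/Vmax. The two points give (1/[S], 1/v) = (0.4739, 0.3922) and (0.1414, 0.2347).
Slope = (0.3922 − 0.2347)/(0.4739 − 0.1414) = 0.4734; intercept = 0.3922 − 0.4734×0.4739 = 0.1678.
Vmax = 1/intercept = 5.96 μM/s; Km = slope × Vmax = 0.4734 × 5.96 = 2.82 nM.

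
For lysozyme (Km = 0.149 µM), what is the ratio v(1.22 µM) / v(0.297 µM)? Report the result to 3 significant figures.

Since Vmax cancels, v₂/v₁ = [S]₂(Km+[S]₁) / [S]₁(Km+[S]₂).
= 1.22×(0.149+0.297) / (0.297×(0.149+1.22)) = 0.5441/0.4066 = 1.34.

1.34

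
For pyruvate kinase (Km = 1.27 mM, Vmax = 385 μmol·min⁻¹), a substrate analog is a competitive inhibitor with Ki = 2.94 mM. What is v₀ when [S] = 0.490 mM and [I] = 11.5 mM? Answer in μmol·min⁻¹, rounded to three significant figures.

With α = 1 + [I]/Ki = 1 + 11.5/2.94 = 4.912, the competitive rate law is v = Vmax[S] / (αKm + [S]).
v = 385×0.490 / (4.912×1.27 + 0.490) = 188.6/6.728 = 28.0 μmol·min⁻¹.

28.0 μmol·min⁻¹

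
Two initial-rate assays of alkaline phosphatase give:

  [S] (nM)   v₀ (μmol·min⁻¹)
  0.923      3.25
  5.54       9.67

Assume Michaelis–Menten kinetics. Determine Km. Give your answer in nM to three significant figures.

From v = Vmax[S]/(Km+[S]), each point gives Vmax = v(Km+[S])/[S].
Equating: 3.25(Km+0.923)/0.923 = 9.67(Km+5.54)/5.54.
3.521·Km + 3.25 = 1.745·Km + 9.67, so (3.521 − 1.745)·Km = 9.67 − 3.25.
Km = 6.420/1.776 = 3.62 nM; then Vmax = 3.25(3.62+0.923)/0.923 = 16.0 μmol·min⁻¹.

3.62 nM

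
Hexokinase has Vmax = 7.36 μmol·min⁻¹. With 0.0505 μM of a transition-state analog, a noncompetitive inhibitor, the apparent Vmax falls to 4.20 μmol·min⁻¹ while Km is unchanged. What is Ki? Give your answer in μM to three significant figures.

Noncompetitive: Vmax,app = Vmax/α with α = 1 + [I]/Ki.
α = Vmax/Vmax,app = 7.36/4.20 = 1.752.
Since α = 1 + [I]/Ki, [I]/Ki = 1.752 − 1 = 0.7524 and Ki = 0.0505/0.7524 = 0.0671 μM.

0.0671 μM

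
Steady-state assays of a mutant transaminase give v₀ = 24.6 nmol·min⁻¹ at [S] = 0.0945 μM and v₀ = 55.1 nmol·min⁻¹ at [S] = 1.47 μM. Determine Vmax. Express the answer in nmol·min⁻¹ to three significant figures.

In reciprocal form, 1/v = (Km/Vmax)·(1/[S]) + 1/Vmax. The two points give (1/[S], 1/v) = (10.58, 0.04065) and (0.6803, 0.01815).
Slope = (0.04065 − 0.01815)/(10.58 − 0.6803) = 0.002272; intercept = 0.04065 − 0.002272×10.58 = 0.01660.
Vmax = 1/intercept = 60.2 nmol·min⁻¹; Km = slope × Vmax = 0.002272 × 60.2 = 0.137 μM.

60.2 nmol·min⁻¹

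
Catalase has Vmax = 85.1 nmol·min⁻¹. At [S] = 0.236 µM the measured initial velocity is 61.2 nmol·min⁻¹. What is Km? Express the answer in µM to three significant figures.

From v = Vmax[S]/(Km+[S]), Km = [S](Vmax − v)/v.
Km = 0.236 × (85.1 − 61.2) / 61.2 = 5.640/61.2 = 0.0922 µM.

0.0922 µM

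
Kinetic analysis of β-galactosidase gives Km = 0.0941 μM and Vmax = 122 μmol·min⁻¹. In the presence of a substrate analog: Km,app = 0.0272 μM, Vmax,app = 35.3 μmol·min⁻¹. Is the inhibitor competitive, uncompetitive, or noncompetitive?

uncompetitive

Both Km and Vmax decrease by the same factor (~3.46-fold) — characteristic of uncompetitive inhibition.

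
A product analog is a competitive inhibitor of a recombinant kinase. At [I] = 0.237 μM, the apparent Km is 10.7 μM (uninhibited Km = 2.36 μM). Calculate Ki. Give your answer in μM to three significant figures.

Competitive: Km,app = α·Km with α = 1 + [I]/Ki.
α = Km,app/Km = 10.7/2.36 = 4.534.
Since α = 1 + [I]/Ki, [I]/Ki = 4.534 − 1 = 3.534 and Ki = 0.237/3.534 = 0.0671 μM.

0.0671 μM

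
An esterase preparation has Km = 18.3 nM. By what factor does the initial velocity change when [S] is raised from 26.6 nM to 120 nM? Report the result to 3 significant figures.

1.46

Since Vmax cancels, v₂/v₁ = [S]₂(Km+[S]₁) / [S]₁(Km+[S]₂).
= 120×(18.3+26.6) / (26.6×(18.3+120)) = 5388/3679 = 1.46.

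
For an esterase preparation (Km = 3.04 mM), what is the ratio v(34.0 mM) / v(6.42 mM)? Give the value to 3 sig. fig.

Since Vmax cancels, v₂/v₁ = [S]₂(Km+[S]₁) / [S]₁(Km+[S]₂).
= 34.0×(3.04+6.42) / (6.42×(3.04+34.0)) = 321.6/237.8 = 1.35.

1.35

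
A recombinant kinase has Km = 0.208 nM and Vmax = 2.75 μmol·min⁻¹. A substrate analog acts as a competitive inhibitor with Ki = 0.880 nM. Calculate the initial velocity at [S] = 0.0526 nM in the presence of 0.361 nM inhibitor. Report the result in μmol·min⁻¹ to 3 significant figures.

With α = 1 + [I]/Ki = 1 + 0.361/0.880 = 1.410, the competitive rate law is v = Vmax[S] / (αKm + [S]).
v = 2.75×0.0526 / (1.410×0.208 + 0.0526) = 0.1446/0.3459 = 0.418 μmol·min⁻¹.

0.418 μmol·min⁻¹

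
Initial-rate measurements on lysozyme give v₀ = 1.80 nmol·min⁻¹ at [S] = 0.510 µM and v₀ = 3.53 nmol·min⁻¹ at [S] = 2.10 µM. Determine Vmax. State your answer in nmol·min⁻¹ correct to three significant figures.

In reciprocal form, 1/v = (Km/Vmax)·(1/[S]) + 1/Vmax. The two points give (1/[S], 1/v) = (1.961, 0.5556) and (0.4762, 0.2833).
Slope = (0.5556 − 0.2833)/(1.961 − 0.4762) = 0.1834; intercept = 0.5556 − 0.1834×1.961 = 0.1960.
Vmax = 1/intercept = 5.10 nmol·min⁻¹; Km = slope × Vmax = 0.1834 × 5.10 = 0.936 µM.

5.10 nmol·min⁻¹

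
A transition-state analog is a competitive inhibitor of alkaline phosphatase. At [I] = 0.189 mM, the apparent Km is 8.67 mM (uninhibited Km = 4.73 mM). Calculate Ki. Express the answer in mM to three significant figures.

0.227 mM

Competitive: Km,app = α·Km with α = 1 + [I]/Ki.
α = Km,app/Km = 8.67/4.73 = 1.833.
Ki = [I]/(α − 1) = 0.189/0.8330 = 0.227 mM.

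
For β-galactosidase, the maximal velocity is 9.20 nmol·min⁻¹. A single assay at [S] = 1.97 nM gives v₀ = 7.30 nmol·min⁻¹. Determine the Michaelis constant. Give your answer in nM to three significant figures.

0.513 nM

From v = Vmax[S]/(Km+[S]), Km = [S](Vmax − v)/v.
Km = 1.97 × (9.20 − 7.30) / 7.30 = 3.743/7.30 = 0.513 nM.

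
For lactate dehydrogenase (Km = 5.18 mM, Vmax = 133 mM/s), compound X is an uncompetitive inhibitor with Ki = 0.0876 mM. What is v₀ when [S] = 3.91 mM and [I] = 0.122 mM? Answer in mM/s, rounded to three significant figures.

With α = 1 + [I]/Ki = 1 + 0.122/0.0876 = 2.393, the uncompetitive rate law is v = (Vmax/α)·[S] / (Km/α + [S]).
v = (133/2.393)×3.91 / (5.18/2.393 + 3.91) = 217.3/6.075 = 35.8 mM/s.

35.8 mM/s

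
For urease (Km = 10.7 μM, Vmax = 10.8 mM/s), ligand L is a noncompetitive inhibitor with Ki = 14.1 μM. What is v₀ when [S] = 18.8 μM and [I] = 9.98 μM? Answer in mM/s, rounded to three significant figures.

With α = 1 + [I]/Ki = 1 + 9.98/14.1 = 1.708, the noncompetitive rate law is v = (Vmax/α)·[S] / (Km + [S]).
v = (10.8/1.708)×18.8 / (10.7 + 18.8) = 118.9/29.50 = 4.03 mM/s.

4.03 mM/s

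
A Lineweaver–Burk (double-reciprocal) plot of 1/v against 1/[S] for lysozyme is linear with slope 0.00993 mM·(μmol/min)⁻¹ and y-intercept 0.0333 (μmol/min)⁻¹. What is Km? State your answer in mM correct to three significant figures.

0.298 mM

y-intercept = 1/Vmax ⇒ Vmax = 30.0 μmol/min; slope = Km/Vmax ⇒ Km = slope × Vmax.
Km = 0.00993 × 30.0 = 0.298 mM.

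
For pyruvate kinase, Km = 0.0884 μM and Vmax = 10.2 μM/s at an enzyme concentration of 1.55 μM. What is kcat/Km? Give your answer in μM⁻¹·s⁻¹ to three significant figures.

74.4 μM⁻¹·s⁻¹

kcat = Vmax/[E]total = 10.2/1.55 = 6.58 s⁻¹.
kcat/Km = 6.58/0.0884 = 74.4 μM⁻¹·s⁻¹.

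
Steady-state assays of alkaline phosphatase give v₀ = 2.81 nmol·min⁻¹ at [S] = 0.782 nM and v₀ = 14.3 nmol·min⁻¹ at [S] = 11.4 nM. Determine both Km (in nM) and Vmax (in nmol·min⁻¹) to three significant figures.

In reciprocal form, 1/v = (Km/Vmax)·(1/[S]) + 1/Vmax. The two points give (1/[S], 1/v) = (1.279, 0.3559) and (0.08772, 0.06993).
Slope = (0.3559 − 0.06993)/(1.279 − 0.08772) = 0.2401; intercept = 0.3559 − 0.2401×1.279 = 0.04887.
Vmax = 1/intercept = 20.5 nmol·min⁻¹; Km = slope × Vmax = 0.2401 × 20.5 = 4.91 nM.

Km = 4.91 nM; Vmax = 20.5 nmol·min⁻¹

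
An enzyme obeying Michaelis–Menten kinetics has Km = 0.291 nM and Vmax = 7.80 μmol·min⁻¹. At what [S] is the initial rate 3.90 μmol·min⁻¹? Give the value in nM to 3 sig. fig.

Rearranging v = Vmax[S]/(Km+[S]) gives [S] = Km·v/(Vmax − v).
[S] = 0.291 × 3.90 / (7.80 − 3.90) = 1.135/3.900 = 0.291 nM.

0.291 nM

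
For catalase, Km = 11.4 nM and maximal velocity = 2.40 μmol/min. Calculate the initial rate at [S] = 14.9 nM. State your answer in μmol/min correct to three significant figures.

1.36 μmol/min

v = Vmax·[S]/(Km + [S]) = 2.40 × 14.9 / (11.4 + 14.9)
  = 35.76 / 26.30 = 1.36 μmol/min.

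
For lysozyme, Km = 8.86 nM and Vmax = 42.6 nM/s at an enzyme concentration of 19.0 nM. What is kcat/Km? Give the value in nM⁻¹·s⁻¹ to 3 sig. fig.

0.253 nM⁻¹·s⁻¹

kcat = Vmax/[E]total = 42.6/19.0 = 2.24 s⁻¹.
kcat/Km = 2.24/8.86 = 0.253 nM⁻¹·s⁻¹.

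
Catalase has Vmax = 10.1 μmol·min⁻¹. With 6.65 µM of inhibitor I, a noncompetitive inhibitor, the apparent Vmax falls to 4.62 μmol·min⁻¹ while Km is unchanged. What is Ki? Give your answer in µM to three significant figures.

Noncompetitive: Vmax,app = Vmax/α with α = 1 + [I]/Ki.
α = Vmax/Vmax,app = 10.1/4.62 = 2.186.
Ki = [I]/(α − 1) = 6.65/1.186 = 5.61 µM.

5.61 µM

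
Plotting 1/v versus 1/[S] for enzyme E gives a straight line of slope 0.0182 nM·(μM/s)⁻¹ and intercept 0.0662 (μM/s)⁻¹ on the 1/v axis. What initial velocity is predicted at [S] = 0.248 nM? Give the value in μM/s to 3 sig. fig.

The y-intercept is 1/Vmax, so Vmax = 1/0.0662 = 15.1 μM/s.
The slope is Km/Vmax, so Km = 0.0182 × 15.1 = 0.275 nM.
Then v = 15.1 × 0.248/(0.275 + 0.248) = 7.16 μM/s.

7.16 μM/s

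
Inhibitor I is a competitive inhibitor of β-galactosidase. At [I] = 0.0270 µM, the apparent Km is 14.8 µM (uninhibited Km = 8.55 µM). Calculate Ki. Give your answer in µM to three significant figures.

Competitive: Km,app = α·Km with α = 1 + [I]/Ki.
α = Km,app/Km = 14.8/8.55 = 1.731.
Since α = 1 + [I]/Ki, [I]/Ki = 1.731 − 1 = 0.7310 and Ki = 0.0270/0.7310 = 0.0369 µM.

0.0369 µM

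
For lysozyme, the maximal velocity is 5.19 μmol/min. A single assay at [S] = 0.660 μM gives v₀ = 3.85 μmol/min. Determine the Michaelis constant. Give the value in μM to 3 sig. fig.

0.230 μM

From v = Vmax[S]/(Km+[S]), Km = [S](Vmax − v)/v.
Km = 0.660 × (5.19 − 3.85) / 3.85 = 0.8844/3.85 = 0.230 μM.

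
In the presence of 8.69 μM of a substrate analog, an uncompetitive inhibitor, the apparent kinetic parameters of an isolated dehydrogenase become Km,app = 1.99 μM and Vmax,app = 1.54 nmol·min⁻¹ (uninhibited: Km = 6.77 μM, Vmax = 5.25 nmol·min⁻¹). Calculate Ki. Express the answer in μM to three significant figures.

Uncompetitive: Vmax,app = Vmax/α (and Km,app = Km/α) with α = 1 + [I]/Ki.
α = Vmax/Vmax,app = 5.25/1.54 = 3.409.
Since α = 1 + [I]/Ki, [I]/Ki = 3.409 − 1 = 2.409 and Ki = 8.69/2.409 = 3.61 μM.

3.61 μM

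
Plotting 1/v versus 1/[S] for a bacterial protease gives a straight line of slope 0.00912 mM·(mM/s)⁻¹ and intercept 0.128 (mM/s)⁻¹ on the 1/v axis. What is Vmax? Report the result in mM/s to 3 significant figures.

7.81 mM/s

The y-intercept of a Lineweaver–Burk plot equals 1/Vmax, so Vmax = 1/0.128 = 7.81 mM/s.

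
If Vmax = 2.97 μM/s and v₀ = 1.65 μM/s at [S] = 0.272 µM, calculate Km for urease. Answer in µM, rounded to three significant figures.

0.218 µM

v/Vmax = 1.65/2.97 = 0.5556 = [S]/(Km+[S]).
So Km + [S] = [S]/0.5556 = 0.4896 µM, giving Km = 0.4896 − 0.272 = 0.218 µM.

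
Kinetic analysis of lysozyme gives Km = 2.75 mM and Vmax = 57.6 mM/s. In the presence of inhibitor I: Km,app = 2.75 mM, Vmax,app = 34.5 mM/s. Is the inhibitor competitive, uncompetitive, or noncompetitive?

Vmax decreases (57.6 → 34.5 mM/s) while Km is unchanged — pure noncompetitive inhibition.

noncompetitive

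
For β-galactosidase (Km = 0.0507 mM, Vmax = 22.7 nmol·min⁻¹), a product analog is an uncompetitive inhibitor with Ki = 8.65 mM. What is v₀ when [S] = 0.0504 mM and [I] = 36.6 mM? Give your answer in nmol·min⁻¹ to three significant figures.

α = 1 + [I]/Ki = 1 + 36.6/8.65 = 5.231.
For an uncompetitive inhibitor, both parameters are divided by α, giving Vmax/α and Km/α: Km,app = 0.00969 mM, Vmax,app = 4.34 nmol·min⁻¹.
v = Vmax,app·[S]/(Km,app + [S]) = 4.34 × 0.0504/(0.00969 + 0.0504) = 3.64 nmol·min⁻¹.

3.64 nmol·min⁻¹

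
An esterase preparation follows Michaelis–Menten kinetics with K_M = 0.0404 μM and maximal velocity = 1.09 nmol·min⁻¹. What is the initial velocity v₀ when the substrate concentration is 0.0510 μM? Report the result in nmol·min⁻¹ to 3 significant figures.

0.608 nmol·min⁻¹

v = Vmax·[S]/(Km + [S]) = 1.09 × 0.0510 / (0.0404 + 0.0510)
  = 0.05559 / 0.09140 = 0.608 nmol·min⁻¹.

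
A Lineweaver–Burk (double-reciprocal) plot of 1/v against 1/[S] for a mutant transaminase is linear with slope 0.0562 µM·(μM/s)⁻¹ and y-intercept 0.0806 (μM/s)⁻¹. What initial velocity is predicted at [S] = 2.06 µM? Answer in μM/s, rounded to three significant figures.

9.27 μM/s

The y-intercept is 1/Vmax, so Vmax = 1/0.0806 = 12.4 μM/s.
The slope is Km/Vmax, so Km = 0.0562 × 12.4 = 0.697 µM.
Then v = 12.4 × 2.06/(0.697 + 2.06) = 9.27 μM/s.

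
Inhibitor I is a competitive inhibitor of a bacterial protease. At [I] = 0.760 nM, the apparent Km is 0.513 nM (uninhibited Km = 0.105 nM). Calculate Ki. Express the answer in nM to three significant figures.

Competitive: Km,app = α·Km with α = 1 + [I]/Ki.
α = Km,app/Km = 0.513/0.105 = 4.886.
Since α = 1 + [I]/Ki, [I]/Ki = 4.886 − 1 = 3.886 and Ki = 0.760/3.886 = 0.196 nM.

0.196 nM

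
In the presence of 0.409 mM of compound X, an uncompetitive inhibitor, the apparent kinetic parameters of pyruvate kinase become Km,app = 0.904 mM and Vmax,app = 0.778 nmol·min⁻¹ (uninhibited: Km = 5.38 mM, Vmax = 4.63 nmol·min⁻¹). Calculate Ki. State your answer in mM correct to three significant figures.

0.0826 mM

Uncompetitive: Vmax,app = Vmax/α (and Km,app = Km/α) with α = 1 + [I]/Ki.
α = Vmax/Vmax,app = 4.63/0.778 = 5.951.
Since α = 1 + [I]/Ki, [I]/Ki = 5.951 − 1 = 4.951 and Ki = 0.409/4.951 = 0.0826 mM.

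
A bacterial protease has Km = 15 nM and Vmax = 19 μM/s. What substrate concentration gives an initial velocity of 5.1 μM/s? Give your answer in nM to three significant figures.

Rearranging v = Vmax[S]/(Km+[S]) gives [S] = Km·v/(Vmax − v).
[S] = 15 × 5.1 / (19 − 5.1) = 76.50/13.90 = 5.50 nM.

5.50 nM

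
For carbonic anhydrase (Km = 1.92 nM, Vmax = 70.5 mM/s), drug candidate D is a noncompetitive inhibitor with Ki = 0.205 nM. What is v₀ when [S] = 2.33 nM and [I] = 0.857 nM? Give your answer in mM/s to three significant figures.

With α = 1 + [I]/Ki = 1 + 0.857/0.205 = 5.180, the noncompetitive rate law is v = (Vmax/α)·[S] / (Km + [S]).
v = (70.5/5.180)×2.33 / (1.92 + 2.33) = 31.71/4.250 = 7.46 mM/s.

7.46 mM/s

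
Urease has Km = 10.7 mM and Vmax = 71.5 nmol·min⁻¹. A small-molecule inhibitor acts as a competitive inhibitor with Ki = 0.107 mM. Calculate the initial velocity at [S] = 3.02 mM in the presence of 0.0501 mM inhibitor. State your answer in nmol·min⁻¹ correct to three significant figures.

11.5 nmol·min⁻¹

With α = 1 + [I]/Ki = 1 + 0.0501/0.107 = 1.468, the competitive rate law is v = Vmax[S] / (αKm + [S]).
v = 71.5×3.02 / (1.468×10.7 + 3.02) = 215.9/18.73 = 11.5 nmol·min⁻¹.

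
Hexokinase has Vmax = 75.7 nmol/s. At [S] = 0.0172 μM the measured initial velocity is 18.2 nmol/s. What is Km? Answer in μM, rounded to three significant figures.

v/Vmax = 18.2/75.7 = 0.2404 = [S]/(Km+[S]).
So Km + [S] = [S]/0.2404 = 0.07154 μM, giving Km = 0.07154 − 0.0172 = 0.0543 μM.

0.0543 μM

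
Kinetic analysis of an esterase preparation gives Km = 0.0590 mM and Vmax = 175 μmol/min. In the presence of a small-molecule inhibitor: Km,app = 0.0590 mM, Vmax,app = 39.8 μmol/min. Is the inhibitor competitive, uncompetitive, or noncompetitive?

Vmax decreases (175 → 39.8 μmol/min) while Km is unchanged — pure noncompetitive inhibition.

noncompetitive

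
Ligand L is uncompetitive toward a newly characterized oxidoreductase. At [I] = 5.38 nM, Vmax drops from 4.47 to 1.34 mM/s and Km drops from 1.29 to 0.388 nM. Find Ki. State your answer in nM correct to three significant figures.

Uncompetitive: Vmax,app = Vmax/α (and Km,app = Km/α) with α = 1 + [I]/Ki.
α = Vmax/Vmax,app = 4.47/1.34 = 3.336.
Ki = [I]/(α − 1) = 5.38/2.336 = 2.30 nM.

2.30 nM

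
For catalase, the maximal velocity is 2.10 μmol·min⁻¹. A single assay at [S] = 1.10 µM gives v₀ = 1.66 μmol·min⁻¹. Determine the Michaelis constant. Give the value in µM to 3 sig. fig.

0.292 µM

v/Vmax = 1.66/2.10 = 0.7905 = [S]/(Km+[S]).
So Km + [S] = [S]/0.7905 = 1.392 µM, giving Km = 1.392 − 1.10 = 0.292 µM.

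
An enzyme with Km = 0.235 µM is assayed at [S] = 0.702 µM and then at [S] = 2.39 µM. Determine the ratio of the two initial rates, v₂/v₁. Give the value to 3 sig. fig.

Since Vmax cancels, v₂/v₁ = [S]₂(Km+[S]₁) / [S]₁(Km+[S]₂).
= 2.39×(0.235+0.702) / (0.702×(0.235+2.39)) = 2.239/1.843 = 1.22.

1.22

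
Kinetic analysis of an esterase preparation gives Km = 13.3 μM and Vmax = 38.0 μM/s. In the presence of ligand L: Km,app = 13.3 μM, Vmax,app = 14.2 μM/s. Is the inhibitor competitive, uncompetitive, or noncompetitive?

Vmax decreases (38.0 → 14.2 μM/s) while Km is unchanged — pure noncompetitive inhibition.

noncompetitive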